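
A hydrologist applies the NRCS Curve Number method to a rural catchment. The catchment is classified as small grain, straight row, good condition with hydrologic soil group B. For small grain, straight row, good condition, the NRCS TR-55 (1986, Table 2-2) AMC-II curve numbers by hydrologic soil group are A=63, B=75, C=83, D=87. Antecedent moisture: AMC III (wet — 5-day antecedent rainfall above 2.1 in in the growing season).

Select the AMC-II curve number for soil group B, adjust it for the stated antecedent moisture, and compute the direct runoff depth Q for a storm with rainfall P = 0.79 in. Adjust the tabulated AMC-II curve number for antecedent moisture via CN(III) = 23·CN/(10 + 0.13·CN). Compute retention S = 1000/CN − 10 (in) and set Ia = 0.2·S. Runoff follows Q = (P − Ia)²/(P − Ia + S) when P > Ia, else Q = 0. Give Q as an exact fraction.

NRCS table: small grain, straight row, good condition, soil group B → CN(II) = 75
Adjust CN=75 to AMC III: 23·75/(10 + 0.13·75) → 1725 ÷ (79/4) = 6900/79 ≈ 87.342
Retention S: 1000/CN − 10 with CN=87.342 → S = 100/69 ≈ 1.449 in
Ia = 0.2·(100/69) = 20/69 in ≈ 0.290 in
Excess rainfall: 0.790 − 0.290 = 0.500 in; P > Ia so Q > 0
Runoff Q = (P−Ia)²/(P−Ia+S) = (0.500)²/(0.500+1.449) = 11909401/92811900 ≈ 0.128 in

Q = 11909401/92811900 in ≈ 0.128 in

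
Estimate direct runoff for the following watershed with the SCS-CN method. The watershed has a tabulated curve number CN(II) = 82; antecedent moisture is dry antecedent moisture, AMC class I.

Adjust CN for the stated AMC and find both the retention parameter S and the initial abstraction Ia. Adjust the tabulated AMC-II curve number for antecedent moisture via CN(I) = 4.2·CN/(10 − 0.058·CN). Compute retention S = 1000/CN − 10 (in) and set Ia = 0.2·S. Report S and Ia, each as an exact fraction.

CN(I) from CN(II)=82: (4.2·82)/(10 − 0.058·82) = 28700/437 ≈ 65.675
S = 1000/(28700/437) − 10 = 1500/287 in ≈ 5.226 in
Ia = 0.2S: 0.2·5.226 = 1.045 in (exactly 300/287)

S = 1500/287 in ≈ 5.226 in; Ia = 300/287 in ≈ 1.045 in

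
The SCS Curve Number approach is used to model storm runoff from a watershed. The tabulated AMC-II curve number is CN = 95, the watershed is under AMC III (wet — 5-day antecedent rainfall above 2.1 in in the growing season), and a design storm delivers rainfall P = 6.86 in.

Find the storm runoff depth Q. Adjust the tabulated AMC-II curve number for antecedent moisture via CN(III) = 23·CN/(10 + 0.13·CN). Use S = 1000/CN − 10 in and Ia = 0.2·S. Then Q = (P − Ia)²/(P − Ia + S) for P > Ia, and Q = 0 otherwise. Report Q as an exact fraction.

Adjust CN=95 to AMC III: 23·95/(10 + 0.13·95) → 2185 ÷ (447/20) = 43700/447 ≈ 97.763
Retention S: 1000/CN − 10 with CN=97.763 → S = 100/437 ≈ 0.229 in
Ia = 0.2·(100/437) = 20/437 in ≈ 0.046 in
Since P=6.860 > Ia=0.046: effective rainfall P−Ia = 148891/21850 in
Runoff Q = (P−Ia)²/(P−Ia+S) = (6.814)²/(6.814+0.229) = 22168529881/3362518350 ≈ 6.593 in

Q = 22168529881/3362518350 in ≈ 6.593 in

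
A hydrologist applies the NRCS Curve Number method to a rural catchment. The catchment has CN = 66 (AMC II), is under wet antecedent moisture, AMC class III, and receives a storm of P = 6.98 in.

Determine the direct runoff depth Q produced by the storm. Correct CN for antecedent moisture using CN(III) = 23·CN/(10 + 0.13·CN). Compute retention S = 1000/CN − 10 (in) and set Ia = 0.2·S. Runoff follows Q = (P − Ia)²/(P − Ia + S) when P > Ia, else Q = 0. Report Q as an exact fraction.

Q = 61449947881/12633213450 in ≈ 4.864 in

Wet (AMC III): CN(III) = 23·66/(10 + 0.13·66) = 1518/(929/50) = 75900/929 ≈ 81.701
Max retention: S = 1000/(75900/929) − 10 = 1700/759 in (≈ 2.240 in)
Ia = 0.2S: 0.2·2.240 = 0.448 in (exactly 340/759)
P − Ia = 6.980 − 0.448 = 247891/37950 ≈ 6.532 in (> 0, runoff occurs)
Q: (247891/37950)² ÷ (332891/37950) = 61449947881/12633213450 in (≈ 4.864 in)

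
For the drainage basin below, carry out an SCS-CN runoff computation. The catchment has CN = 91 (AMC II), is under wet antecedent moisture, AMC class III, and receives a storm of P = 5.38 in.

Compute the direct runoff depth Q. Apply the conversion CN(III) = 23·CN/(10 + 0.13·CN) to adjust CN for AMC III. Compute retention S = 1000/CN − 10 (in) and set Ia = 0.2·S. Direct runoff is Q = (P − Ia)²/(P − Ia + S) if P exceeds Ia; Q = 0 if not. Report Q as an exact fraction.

Wet (AMC III): CN(III) = 23·91/(10 + 0.13·91) = 2093/(2183/100) = 209300/2183 ≈ 95.877
S = 1000/(209300/2183) − 10 = 900/2093 in ≈ 0.430 in
Initial abstraction Ia = S/5 = (900/2093)/5 = 180/2093 ≈ 0.086 in
Excess rainfall: 5.380 − 0.086 = 5.294 in; P > Ia so Q > 0
Runoff Q = (P−Ia)²/(P−Ia+S) = (5.294)²/(5.294+0.430) = 306934836289/62687129050 ≈ 4.896 in

Q = 306934836289/62687129050 in ≈ 4.896 in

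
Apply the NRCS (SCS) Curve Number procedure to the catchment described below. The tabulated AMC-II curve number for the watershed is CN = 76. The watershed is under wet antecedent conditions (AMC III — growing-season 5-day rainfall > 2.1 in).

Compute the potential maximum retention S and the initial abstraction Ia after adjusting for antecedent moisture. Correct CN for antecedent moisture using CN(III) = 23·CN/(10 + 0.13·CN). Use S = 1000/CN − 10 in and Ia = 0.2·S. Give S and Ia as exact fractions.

S = 600/437 in ≈ 1.373 in; Ia = 120/437 in ≈ 0.275 in

Wet (AMC III): CN(III) = 23·76/(10 + 0.13·76) = 1748/(497/25) = 43700/497 ≈ 87.928
S = 1000/(43700/497) − 10 = 600/437 in ≈ 1.373 in
Ia = 0.2·(600/437) = 120/437 in ≈ 0.275 in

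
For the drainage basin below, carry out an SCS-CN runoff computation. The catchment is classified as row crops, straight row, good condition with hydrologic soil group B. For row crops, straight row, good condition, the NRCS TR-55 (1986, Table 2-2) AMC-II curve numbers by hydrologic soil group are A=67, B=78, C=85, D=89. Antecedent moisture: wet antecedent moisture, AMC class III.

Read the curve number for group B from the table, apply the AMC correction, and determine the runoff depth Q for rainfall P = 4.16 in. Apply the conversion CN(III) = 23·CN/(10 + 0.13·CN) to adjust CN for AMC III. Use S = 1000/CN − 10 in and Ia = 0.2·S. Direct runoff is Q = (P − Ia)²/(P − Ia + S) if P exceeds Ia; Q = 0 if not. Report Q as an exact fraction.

Q = 963341618/323166675 in ≈ 2.981 in

NRCS table: row crops, straight row, good condition, soil group B → CN(II) = 78
Adjust CN=78 to AMC III: 23·78/(10 + 0.13·78) → 1794 ÷ (1007/50) = 89700/1007 ≈ 89.076
S = 1000/(89700/1007) − 10 = 1100/897 in ≈ 1.226 in
Ia = 0.2S: 0.2·1.226 = 0.245 in (exactly 220/897)
Excess rainfall: 4.160 − 0.245 = 3.915 in; P > Ia so Q > 0
Runoff Q = (P−Ia)²/(P−Ia+S) = (3.915)²/(3.915+1.226) = 963341618/323166675 ≈ 2.981 in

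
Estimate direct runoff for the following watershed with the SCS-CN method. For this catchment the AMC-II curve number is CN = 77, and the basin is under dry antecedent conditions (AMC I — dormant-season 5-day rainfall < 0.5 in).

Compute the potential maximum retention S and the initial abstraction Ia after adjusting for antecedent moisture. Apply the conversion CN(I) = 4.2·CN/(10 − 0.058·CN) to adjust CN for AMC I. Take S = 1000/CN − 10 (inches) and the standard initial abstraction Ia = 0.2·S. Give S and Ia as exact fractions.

Dry (AMC I): CN(I) = 4.2·77/(10 − 0.058·77) = (1617/5)/(2767/500) = 161700/2767 ≈ 58.439
Retention S: 1000/CN − 10 with CN=58.439 → S = 11500/1617 ≈ 7.112 in
Ia = 0.2S: 0.2·7.112 = 1.422 in (exactly 2300/1617)

S = 11500/1617 in ≈ 7.112 in; Ia = 2300/1617 in ≈ 1.422 in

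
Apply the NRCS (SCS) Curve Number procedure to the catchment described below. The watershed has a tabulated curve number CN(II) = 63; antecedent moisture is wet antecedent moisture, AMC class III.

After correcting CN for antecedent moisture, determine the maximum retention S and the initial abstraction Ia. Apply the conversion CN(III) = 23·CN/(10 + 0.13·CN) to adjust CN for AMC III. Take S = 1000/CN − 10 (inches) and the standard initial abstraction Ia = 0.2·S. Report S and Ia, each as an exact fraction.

S = 3700/1449 in ≈ 2.553 in; Ia = 740/1449 in ≈ 0.511 in

Wet (AMC III): CN(III) = 23·63/(10 + 0.13·63) = 1449/(1819/100) = 144900/1819 ≈ 79.659
Max retention: S = 1000/(144900/1819) − 10 = 3700/1449 in (≈ 2.553 in)
Ia = 0.2·(3700/1449) = 740/1449 in ≈ 0.511 in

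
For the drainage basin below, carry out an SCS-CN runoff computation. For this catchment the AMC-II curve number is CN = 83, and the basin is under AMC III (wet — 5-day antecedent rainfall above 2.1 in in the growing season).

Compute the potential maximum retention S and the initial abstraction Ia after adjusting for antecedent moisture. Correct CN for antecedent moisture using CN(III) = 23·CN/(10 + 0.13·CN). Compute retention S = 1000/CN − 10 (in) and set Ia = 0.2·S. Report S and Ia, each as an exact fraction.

S = 1700/1909 in ≈ 0.891 in; Ia = 340/1909 in ≈ 0.178 in

Wet (AMC III): CN(III) = 23·83/(10 + 0.13·83) = 1909/(2079/100) = 190900/2079 ≈ 91.823
S = 1000/(190900/2079) − 10 = 1700/1909 in ≈ 0.891 in
Ia = 0.2S: 0.2·0.891 = 0.178 in (exactly 340/1909)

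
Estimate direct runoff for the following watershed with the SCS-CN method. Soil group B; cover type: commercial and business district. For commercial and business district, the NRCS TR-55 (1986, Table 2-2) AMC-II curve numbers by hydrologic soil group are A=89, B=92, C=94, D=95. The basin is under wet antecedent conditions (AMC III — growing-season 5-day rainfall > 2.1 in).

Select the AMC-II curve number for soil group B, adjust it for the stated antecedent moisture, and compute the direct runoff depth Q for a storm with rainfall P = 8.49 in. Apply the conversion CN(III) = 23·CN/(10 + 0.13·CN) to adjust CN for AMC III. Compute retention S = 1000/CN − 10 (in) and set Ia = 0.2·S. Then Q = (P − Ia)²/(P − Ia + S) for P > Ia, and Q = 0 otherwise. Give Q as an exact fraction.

NRCS table: commercial and business district, soil group B → CN(II) = 92
CN(III) from CN(II)=92: (23·92)/(10 + 0.13·92) = 52900/549 ≈ 96.357
Retention S: 1000/CN − 10 with CN=96.357 → S = 200/529 ≈ 0.378 in
Ia = 0.2·(200/529) = 40/529 in ≈ 0.076 in
P − Ia = 8.490 − 0.076 = 445121/52900 ≈ 8.414 in (> 0, runoff occurs)
Runoff Q = (P−Ia)²/(P−Ia+S) = (8.414)²/(8.414+0.378) = 198132704641/24604900900 ≈ 8.053 in

Q = 198132704641/24604900900 in ≈ 8.053 in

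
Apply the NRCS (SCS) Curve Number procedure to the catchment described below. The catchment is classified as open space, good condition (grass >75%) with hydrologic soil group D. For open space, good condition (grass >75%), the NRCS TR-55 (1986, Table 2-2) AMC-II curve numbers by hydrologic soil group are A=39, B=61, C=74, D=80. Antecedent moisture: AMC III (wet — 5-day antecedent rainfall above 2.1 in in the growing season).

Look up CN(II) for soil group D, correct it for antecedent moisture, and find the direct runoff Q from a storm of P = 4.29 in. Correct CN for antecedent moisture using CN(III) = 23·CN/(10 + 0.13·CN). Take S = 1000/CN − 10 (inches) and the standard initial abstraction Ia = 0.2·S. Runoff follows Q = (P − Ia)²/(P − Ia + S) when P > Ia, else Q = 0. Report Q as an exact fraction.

Q = 87740689/27294100 in ≈ 3.215 in

NRCS table: open space, good condition (grass >75%), soil group D → CN(II) = 80
CN(III) from CN(II)=80: (23·80)/(10 + 0.13·80) = 4600/51 ≈ 90.196
Retention S: 1000/CN − 10 with CN=90.196 → S = 25/23 ≈ 1.087 in
Initial abstraction Ia = S/5 = (25/23)/5 = 5/23 ≈ 0.217 in
Since P=4.290 > Ia=0.217: effective rainfall P−Ia = 9367/2300 in
Runoff Q = (P−Ia)²/(P−Ia+S) = (4.073)²/(4.073+1.087) = 87740689/27294100 ≈ 3.215 in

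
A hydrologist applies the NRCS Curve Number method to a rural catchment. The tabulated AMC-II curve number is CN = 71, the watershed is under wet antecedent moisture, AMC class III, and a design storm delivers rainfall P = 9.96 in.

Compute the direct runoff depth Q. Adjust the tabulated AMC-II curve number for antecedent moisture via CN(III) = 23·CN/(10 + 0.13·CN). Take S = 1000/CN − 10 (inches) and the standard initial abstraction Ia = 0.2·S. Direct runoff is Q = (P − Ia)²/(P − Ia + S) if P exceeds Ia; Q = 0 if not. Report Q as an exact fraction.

Q = 153755741689/18967989025 in ≈ 8.106 in

CN(III) from CN(II)=71: (23·71)/(10 + 0.13·71) = 163300/1923 ≈ 84.919
S = 1000/(163300/1923) − 10 = 2900/1633 in ≈ 1.776 in
Initial abstraction Ia = S/5 = (2900/1633)/5 = 580/1633 ≈ 0.355 in
P − Ia = 9.960 − 0.355 = 392117/40825 ≈ 9.605 in (> 0, runoff occurs)
Q = (392117/40825)²/((392117/40825) + 2900/1633) = (153755741689/1666680625)/(464617/40825) = 153755741689/18967989025 in ≈ 8.106 in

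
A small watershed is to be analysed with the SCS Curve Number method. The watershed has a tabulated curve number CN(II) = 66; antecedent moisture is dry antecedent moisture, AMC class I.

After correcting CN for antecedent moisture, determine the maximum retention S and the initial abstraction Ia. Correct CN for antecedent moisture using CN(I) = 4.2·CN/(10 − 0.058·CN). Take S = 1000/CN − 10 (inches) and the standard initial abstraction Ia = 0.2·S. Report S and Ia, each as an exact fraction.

S = 8500/693 in ≈ 12.266 in; Ia = 1700/693 in ≈ 2.453 in

CN(I) from CN(II)=66: (4.2·66)/(10 − 0.058·66) = 69300/1543 ≈ 44.913
Max retention: S = 1000/(69300/1543) − 10 = 8500/693 in (≈ 12.266 in)
Ia = 0.2S: 0.2·12.266 = 2.453 in (exactly 1700/693)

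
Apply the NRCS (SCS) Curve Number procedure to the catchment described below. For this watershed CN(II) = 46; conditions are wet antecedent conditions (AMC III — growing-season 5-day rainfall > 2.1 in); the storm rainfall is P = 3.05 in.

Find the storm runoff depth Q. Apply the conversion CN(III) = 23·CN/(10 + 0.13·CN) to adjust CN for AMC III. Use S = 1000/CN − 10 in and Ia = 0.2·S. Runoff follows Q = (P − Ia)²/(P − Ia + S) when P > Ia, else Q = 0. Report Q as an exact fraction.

Q = 460917961/798462020 in ≈ 0.577 in

Wet (AMC III): CN(III) = 23·46/(10 + 0.13·46) = 1058/(799/50) = 52900/799 ≈ 66.208
Max retention: S = 1000/(52900/799) − 10 = 2700/529 in (≈ 5.104 in)
Ia = 0.2S: 0.2·5.104 = 1.021 in (exactly 540/529)
P − Ia = 3.050 − 1.021 = 21469/10580 ≈ 2.029 in (> 0, runoff occurs)
Q: (21469/10580)² ÷ (75469/10580) = 460917961/798462020 in (≈ 0.577 in)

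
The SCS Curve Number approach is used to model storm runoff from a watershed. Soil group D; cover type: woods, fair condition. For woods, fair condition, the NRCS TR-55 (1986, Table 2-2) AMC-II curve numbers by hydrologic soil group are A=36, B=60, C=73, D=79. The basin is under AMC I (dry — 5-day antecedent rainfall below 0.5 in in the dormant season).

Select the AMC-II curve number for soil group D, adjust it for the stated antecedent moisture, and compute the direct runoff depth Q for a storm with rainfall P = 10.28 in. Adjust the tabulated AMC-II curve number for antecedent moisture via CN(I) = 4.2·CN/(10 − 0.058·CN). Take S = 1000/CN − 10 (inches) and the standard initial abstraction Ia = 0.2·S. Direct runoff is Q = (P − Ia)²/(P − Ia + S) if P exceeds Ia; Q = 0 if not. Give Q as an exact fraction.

NRCS table: woods, fair condition, soil group D → CN(II) = 79
Dry (AMC I): CN(I) = 4.2·79/(10 − 0.058·79) = (1659/5)/(2709/500) = 7900/129 ≈ 61.240
S = 1000/(7900/129) − 10 = 500/79 in ≈ 6.329 in
Ia = 0.2S: 0.2·6.329 = 1.266 in (exactly 100/79)
Excess rainfall: 10.280 − 1.266 = 9.014 in; P > Ia so Q > 0
Q = (17803/1975)²/((17803/1975) + 500/79) = (316946809/3900625)/(30303/1975) = 316946809/59848425 in ≈ 5.296 in

Q = 316946809/59848425 in ≈ 5.296 in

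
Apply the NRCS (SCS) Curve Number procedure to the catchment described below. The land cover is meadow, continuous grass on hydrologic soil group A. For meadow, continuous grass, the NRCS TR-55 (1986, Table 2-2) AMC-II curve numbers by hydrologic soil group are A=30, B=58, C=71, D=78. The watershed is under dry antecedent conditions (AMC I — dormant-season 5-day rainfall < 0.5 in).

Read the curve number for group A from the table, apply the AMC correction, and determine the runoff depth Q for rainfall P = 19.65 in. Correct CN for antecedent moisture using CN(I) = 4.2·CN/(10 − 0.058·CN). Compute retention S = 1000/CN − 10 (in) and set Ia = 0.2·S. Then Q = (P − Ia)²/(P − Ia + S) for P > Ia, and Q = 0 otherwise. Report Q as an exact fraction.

Q = 2362369/2076660 in ≈ 1.138 in

NRCS table: meadow, continuous grass, soil group A → CN(II) = 30
Dry (AMC I): CN(I) = 4.2·30/(10 − 0.058·30) = 126/(413/50) = 900/59 ≈ 15.254
Retention S: 1000/CN − 10 with CN=15.254 → S = 500/9 ≈ 55.556 in
Ia = 0.2·(500/9) = 100/9 in ≈ 11.111 in
Since P=19.650 > Ia=11.111: effective rainfall P−Ia = 1537/180 in
Q = (1537/180)²/((1537/180) + 500/9) = (2362369/32400)/(11537/180) = 2362369/2076660 in ≈ 1.138 in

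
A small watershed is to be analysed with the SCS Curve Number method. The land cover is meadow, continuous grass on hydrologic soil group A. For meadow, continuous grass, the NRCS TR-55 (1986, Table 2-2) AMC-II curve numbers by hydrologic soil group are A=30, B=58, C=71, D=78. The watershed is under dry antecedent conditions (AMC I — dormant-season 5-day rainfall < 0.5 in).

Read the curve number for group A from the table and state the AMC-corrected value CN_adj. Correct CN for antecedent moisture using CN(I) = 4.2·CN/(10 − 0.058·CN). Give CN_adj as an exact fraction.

CN_adj = 900/59 ≈ 15.254

NRCS table: meadow, continuous grass, soil group A → CN(II) = 30
Dry (AMC I): CN(I) = 4.2·30/(10 − 0.058·30) = 126/(413/50) = 900/59 ≈ 15.254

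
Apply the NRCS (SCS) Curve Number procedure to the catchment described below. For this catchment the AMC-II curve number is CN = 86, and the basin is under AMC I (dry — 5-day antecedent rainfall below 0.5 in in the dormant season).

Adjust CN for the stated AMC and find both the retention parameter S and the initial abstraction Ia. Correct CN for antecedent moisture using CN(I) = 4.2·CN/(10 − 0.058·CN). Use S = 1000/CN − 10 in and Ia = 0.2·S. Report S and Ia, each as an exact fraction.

S = 500/129 in ≈ 3.876 in; Ia = 100/129 in ≈ 0.775 in

Adjust CN=86 to AMC I: 4.2·86/(10 − 0.058·86) → (1806/5) ÷ (1253/250) = 12900/179 ≈ 72.067
Max retention: S = 1000/(12900/179) − 10 = 500/129 in (≈ 3.876 in)
Ia = 0.2·(500/129) = 100/129 in ≈ 0.775 in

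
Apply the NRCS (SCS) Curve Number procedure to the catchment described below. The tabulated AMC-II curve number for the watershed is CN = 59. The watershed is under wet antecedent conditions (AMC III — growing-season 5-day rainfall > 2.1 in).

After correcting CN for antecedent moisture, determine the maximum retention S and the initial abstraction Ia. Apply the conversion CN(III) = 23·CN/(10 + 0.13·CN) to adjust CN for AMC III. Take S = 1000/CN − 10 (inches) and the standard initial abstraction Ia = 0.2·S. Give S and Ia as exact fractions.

S = 4100/1357 in ≈ 3.021 in; Ia = 820/1357 in ≈ 0.604 in

Wet (AMC III): CN(III) = 23·59/(10 + 0.13·59) = 1357/(1767/100) = 135700/1767 ≈ 76.797
Retention S: 1000/CN − 10 with CN=76.797 → S = 4100/1357 ≈ 3.021 in
Ia = 0.2·(4100/1357) = 820/1357 in ≈ 0.604 in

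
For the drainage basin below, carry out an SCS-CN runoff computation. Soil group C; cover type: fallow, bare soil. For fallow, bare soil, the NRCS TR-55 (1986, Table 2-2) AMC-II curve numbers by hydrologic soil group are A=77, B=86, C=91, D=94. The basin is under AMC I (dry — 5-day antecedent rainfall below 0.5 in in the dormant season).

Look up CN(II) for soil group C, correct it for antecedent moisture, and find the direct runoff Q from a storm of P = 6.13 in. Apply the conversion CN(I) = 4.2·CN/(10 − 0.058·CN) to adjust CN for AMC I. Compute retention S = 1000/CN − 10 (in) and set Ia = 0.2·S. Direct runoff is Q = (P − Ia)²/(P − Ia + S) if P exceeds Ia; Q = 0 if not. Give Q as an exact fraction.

NRCS table: fallow, bare soil, soil group C → CN(II) = 91
CN(I) from CN(II)=91: (4.2·91)/(10 − 0.058·91) = 63700/787 ≈ 80.940
S = 1000/(63700/787) − 10 = 1500/637 in ≈ 2.355 in
Ia = 0.2S: 0.2·2.355 = 0.471 in (exactly 300/637)
Excess rainfall: 6.130 − 0.471 = 5.659 in; P > Ia so Q > 0
Q = (360481/63700)²/((360481/63700) + 1500/637) = (129946551361/4057690000)/(510481/63700) = 129946551361/32517639700 in ≈ 3.996 in

Q = 129946551361/32517639700 in ≈ 3.996 in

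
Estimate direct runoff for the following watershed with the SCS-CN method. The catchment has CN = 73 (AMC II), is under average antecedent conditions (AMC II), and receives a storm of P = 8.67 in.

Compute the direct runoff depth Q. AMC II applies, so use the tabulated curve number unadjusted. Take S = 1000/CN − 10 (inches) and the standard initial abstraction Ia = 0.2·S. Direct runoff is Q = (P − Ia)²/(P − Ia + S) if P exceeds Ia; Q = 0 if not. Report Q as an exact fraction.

CN(II) = 73; AMC II needs no correction.
Retention S: 1000/CN − 10 with CN=73.000 → S = 270/73 ≈ 3.699 in
Initial abstraction Ia = S/5 = (270/73)/5 = 54/73 ≈ 0.740 in
P − Ia = 8.670 − 0.740 = 57891/7300 ≈ 7.930 in (> 0, runoff occurs)
Q = (57891/7300)²/((57891/7300) + 270/73) = (3351367881/53290000)/(84891/7300) = 1117122627/206568100 in ≈ 5.408 in

Q = 1117122627/206568100 in ≈ 5.408 in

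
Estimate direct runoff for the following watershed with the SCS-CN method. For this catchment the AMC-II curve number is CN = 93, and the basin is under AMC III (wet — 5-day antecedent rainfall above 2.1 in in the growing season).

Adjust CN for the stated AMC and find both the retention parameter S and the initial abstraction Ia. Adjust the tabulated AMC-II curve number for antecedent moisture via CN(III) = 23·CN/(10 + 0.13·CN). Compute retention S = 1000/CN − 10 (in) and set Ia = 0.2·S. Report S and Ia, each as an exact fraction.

Wet (AMC III): CN(III) = 23·93/(10 + 0.13·93) = 2139/(2209/100) = 213900/2209 ≈ 96.831
Max retention: S = 1000/(213900/2209) − 10 = 700/2139 in (≈ 0.327 in)
Ia = 0.2S: 0.2·0.327 = 0.065 in (exactly 140/2139)

S = 700/2139 in ≈ 0.327 in; Ia = 140/2139 in ≈ 0.065 in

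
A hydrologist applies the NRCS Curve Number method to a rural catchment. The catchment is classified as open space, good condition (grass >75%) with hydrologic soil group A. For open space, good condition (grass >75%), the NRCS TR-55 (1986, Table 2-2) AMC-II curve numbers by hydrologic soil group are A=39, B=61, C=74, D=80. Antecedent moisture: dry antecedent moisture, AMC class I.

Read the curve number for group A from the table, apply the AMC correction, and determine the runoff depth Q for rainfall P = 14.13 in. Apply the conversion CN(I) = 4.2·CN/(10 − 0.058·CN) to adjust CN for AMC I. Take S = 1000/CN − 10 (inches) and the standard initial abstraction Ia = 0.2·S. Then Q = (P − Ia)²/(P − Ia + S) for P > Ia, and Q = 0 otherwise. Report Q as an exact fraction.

NRCS table: open space, good condition (grass >75%), soil group A → CN(II) = 39
Dry (AMC I): CN(I) = 4.2·39/(10 − 0.058·39) = (819/5)/(3869/500) = 81900/3869 ≈ 21.168
Max retention: S = 1000/(81900/3869) − 10 = 30500/819 in (≈ 37.241 in)
Initial abstraction Ia = S/5 = (30500/819)/5 = 6100/819 ≈ 7.448 in
P − Ia = 14.130 − 7.448 = 547247/81900 ≈ 6.682 in (> 0, runoff occurs)
Q: (547247/81900)² ÷ (3597247/81900) = 299479279009/294614529300 in (≈ 1.017 in)

Q = 299479279009/294614529300 in ≈ 1.017 in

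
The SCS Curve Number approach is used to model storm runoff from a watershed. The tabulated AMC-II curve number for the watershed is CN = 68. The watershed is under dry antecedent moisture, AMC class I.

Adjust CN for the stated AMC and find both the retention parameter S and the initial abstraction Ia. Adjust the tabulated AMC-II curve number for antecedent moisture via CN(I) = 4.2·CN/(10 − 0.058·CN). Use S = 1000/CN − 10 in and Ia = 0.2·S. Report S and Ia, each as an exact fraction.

Adjust CN=68 to AMC I: 4.2·68/(10 − 0.058·68) → (1428/5) ÷ (757/125) = 35700/757 ≈ 47.160
Retention S: 1000/CN − 10 with CN=47.160 → S = 4000/357 ≈ 11.204 in
Initial abstraction Ia = S/5 = (4000/357)/5 = 800/357 ≈ 2.241 in

S = 4000/357 in ≈ 11.204 in; Ia = 800/357 in ≈ 2.241 in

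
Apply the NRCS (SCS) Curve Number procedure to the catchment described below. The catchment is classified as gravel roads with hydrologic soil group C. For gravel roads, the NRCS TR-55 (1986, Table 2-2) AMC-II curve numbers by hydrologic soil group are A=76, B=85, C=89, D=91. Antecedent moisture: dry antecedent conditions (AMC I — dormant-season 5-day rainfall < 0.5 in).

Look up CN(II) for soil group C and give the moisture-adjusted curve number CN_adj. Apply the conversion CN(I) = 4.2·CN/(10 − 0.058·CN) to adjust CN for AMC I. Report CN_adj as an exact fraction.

CN_adj = 186900/2419 ≈ 77.263

NRCS table: gravel roads, soil group C → CN(II) = 89
Adjust CN=89 to AMC I: 4.2·89/(10 − 0.058·89) → (1869/5) ÷ (2419/500) = 186900/2419 ≈ 77.263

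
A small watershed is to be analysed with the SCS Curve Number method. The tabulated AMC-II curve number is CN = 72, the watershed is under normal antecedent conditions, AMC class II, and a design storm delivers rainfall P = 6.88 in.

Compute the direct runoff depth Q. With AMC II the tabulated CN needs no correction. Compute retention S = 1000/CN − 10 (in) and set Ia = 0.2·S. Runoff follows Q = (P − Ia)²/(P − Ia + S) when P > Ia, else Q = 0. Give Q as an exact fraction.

AMC II — tabulated CN = 72 applies directly.
S = 1000/72 − 10 = 35/9 in ≈ 3.889 in
Ia = 0.2S: 0.2·3.889 = 0.778 in (exactly 7/9)
Since P=6.880 > Ia=0.778: effective rainfall P−Ia = 1373/225 in
Runoff Q = (P−Ia)²/(P−Ia+S) = (6.102)²/(6.102+3.889) = 1885129/505800 ≈ 3.727 in

Q = 1885129/505800 in ≈ 3.727 in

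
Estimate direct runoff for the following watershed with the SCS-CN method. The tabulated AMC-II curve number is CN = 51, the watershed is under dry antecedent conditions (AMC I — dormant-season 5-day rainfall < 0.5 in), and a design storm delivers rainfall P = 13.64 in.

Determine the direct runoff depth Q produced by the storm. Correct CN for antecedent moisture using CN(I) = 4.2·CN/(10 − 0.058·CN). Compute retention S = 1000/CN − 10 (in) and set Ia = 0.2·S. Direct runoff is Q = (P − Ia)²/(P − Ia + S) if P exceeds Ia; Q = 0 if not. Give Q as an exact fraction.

Adjust CN=51 to AMC I: 4.2·51/(10 − 0.058·51) → (1071/5) ÷ (3521/500) = 15300/503 ≈ 30.417
S = 1000/(15300/503) − 10 = 3500/153 in ≈ 22.876 in
Ia = 0.2S: 0.2·22.876 = 4.575 in (exactly 700/153)
Since P=13.640 > Ia=4.575: effective rainfall P−Ia = 34673/3825 in
Q = (34673/3825)²/((34673/3825) + 3500/153) = (1202216929/14630625)/(122173/3825) = 1202216929/467311725 in ≈ 2.573 in

Q = 1202216929/467311725 in ≈ 2.573 in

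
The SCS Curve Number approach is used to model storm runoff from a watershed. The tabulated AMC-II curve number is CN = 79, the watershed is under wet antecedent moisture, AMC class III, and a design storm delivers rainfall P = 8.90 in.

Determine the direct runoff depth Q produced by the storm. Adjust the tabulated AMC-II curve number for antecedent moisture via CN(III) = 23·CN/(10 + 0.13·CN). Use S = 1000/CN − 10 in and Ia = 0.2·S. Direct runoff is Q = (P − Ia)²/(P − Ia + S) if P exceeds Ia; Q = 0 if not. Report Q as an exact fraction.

Wet (AMC III): CN(III) = 23·79/(10 + 0.13·79) = 1817/(2027/100) = 181700/2027 ≈ 89.640
Max retention: S = 1000/(181700/2027) − 10 = 2100/1817 in (≈ 1.156 in)
Initial abstraction Ia = S/5 = (2100/1817)/5 = 420/1817 ≈ 0.231 in
P − Ia = 8.900 − 0.231 = 157513/18170 ≈ 8.669 in (> 0, runoff occurs)
Runoff Q = (P−Ia)²/(P−Ia+S) = (8.669)²/(8.669+1.156) = 24810345169/3243581210 ≈ 7.649 in

Q = 24810345169/3243581210 in ≈ 7.649 in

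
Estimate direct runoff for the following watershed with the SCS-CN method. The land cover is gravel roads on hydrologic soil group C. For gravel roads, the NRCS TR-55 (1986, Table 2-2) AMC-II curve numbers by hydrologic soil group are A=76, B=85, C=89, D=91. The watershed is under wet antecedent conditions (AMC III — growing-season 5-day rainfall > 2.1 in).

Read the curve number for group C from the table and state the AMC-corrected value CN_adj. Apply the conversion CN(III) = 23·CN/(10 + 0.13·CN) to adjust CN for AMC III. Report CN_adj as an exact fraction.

CN_adj = 204700/2157 ≈ 94.900

NRCS table: gravel roads, soil group C → CN(II) = 89
CN(III) from CN(II)=89: (23·89)/(10 + 0.13·89) = 204700/2157 ≈ 94.900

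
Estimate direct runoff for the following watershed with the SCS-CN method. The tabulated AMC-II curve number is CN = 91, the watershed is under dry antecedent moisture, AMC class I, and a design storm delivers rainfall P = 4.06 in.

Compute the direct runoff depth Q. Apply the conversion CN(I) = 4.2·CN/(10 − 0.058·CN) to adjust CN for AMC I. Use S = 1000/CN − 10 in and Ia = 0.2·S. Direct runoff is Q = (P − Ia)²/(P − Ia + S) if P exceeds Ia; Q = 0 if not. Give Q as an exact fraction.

Q = 13067004721/6029555350 in ≈ 2.167 in

Adjust CN=91 to AMC I: 4.2·91/(10 − 0.058·91) → (1911/5) ÷ (2361/500) = 63700/787 ≈ 80.940
Retention S: 1000/CN − 10 with CN=80.940 → S = 1500/637 ≈ 2.355 in
Ia = 0.2·(1500/637) = 300/637 in ≈ 0.471 in
P − Ia = 4.060 − 0.471 = 114311/31850 ≈ 3.589 in (> 0, runoff occurs)
Q: (114311/31850)² ÷ (189311/31850) = 13067004721/6029555350 in (≈ 2.167 in)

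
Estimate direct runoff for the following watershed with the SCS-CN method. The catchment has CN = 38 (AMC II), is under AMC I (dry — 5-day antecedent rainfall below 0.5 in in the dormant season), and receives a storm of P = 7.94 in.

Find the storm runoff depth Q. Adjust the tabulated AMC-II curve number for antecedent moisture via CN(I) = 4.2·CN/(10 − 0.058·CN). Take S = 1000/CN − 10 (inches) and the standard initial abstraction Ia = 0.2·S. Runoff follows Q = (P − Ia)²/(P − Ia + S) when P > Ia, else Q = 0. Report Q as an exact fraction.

Q = 11580409/15529139850 in ≈ 0.001 in

Adjust CN=38 to AMC I: 4.2·38/(10 − 0.058·38) → (798/5) ÷ (1949/250) = 39900/1949 ≈ 20.472
S = 1000/(39900/1949) − 10 = 15500/399 in ≈ 38.847 in
Ia = 0.2·(15500/399) = 3100/399 in ≈ 7.769 in
Excess rainfall: 7.940 − 7.769 = 0.171 in; P > Ia so Q > 0
Runoff Q = (P−Ia)²/(P−Ia+S) = (0.171)²/(0.171+38.847) = 11580409/15529139850 ≈ 0.001 in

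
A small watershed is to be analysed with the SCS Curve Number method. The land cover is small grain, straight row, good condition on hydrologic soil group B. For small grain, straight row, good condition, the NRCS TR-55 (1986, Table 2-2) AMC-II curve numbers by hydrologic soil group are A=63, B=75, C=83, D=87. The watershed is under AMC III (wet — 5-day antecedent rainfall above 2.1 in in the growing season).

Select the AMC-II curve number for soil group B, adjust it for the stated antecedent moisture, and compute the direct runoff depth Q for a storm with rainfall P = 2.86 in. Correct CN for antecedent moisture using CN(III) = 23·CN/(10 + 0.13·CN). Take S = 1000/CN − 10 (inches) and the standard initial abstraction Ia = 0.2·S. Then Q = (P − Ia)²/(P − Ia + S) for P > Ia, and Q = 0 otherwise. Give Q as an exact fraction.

NRCS table: small grain, straight row, good condition, soil group B → CN(II) = 75
CN(III) from CN(II)=75: (23·75)/(10 + 0.13·75) = 6900/79 ≈ 87.342
Retention S: 1000/CN − 10 with CN=87.342 → S = 100/69 ≈ 1.449 in
Ia = 0.2·(100/69) = 20/69 in ≈ 0.290 in
Since P=2.860 > Ia=0.290: effective rainfall P−Ia = 8867/3450 in
Q: (8867/3450)² ÷ (13867/3450) = 78623689/47841150 in (≈ 1.643 in)

Q = 78623689/47841150 in ≈ 1.643 in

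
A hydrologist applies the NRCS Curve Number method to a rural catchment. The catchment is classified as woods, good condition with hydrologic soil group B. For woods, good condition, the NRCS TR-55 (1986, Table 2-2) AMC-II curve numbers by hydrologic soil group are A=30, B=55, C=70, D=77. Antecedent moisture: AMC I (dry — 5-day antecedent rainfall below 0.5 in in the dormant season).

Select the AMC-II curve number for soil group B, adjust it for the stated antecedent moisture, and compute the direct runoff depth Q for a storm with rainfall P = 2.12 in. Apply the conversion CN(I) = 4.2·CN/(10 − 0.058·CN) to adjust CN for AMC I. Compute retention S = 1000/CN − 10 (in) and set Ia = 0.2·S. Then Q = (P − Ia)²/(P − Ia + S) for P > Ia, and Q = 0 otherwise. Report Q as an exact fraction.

Q = 0 in ≈ 0.000 in

NRCS table: woods, good condition, soil group B → CN(II) = 55
CN(I) from CN(II)=55: (4.2·55)/(10 − 0.058·55) = 7700/227 ≈ 33.921
Retention S: 1000/CN − 10 with CN=33.921 → S = 1500/77 ≈ 19.481 in
Ia = 0.2·(1500/77) = 300/77 in ≈ 3.896 in
P = 2.120 ≤ Ia = 3.896 in: entire storm abstracted, Q = 0.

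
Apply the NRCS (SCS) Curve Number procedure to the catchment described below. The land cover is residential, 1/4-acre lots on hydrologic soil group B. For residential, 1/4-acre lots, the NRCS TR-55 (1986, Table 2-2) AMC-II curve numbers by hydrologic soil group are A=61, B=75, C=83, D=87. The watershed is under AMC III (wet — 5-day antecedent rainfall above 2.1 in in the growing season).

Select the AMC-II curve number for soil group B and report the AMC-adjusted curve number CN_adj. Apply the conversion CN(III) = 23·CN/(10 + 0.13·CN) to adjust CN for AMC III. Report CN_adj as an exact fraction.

CN_adj = 6900/79 ≈ 87.342

NRCS table: residential, 1/4-acre lots, soil group B → CN(II) = 75
Wet (AMC III): CN(III) = 23·75/(10 + 0.13·75) = 1725/(79/4) = 6900/79 ≈ 87.342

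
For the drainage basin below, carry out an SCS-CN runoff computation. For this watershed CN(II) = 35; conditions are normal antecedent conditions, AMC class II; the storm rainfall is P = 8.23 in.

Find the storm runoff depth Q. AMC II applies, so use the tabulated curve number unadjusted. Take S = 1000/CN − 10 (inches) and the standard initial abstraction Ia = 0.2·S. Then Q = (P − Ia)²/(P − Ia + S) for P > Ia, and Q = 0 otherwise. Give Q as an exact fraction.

Q = 9991921/11312700 in ≈ 0.883 in

AMC II — tabulated CN = 35 applies directly.
S = 1000/35 − 10 = 130/7 in ≈ 18.571 in
Ia = 0.2·(130/7) = 26/7 in ≈ 3.714 in
Excess rainfall: 8.230 − 3.714 = 4.516 in; P > Ia so Q > 0
Q = (3161/700)²/((3161/700) + 130/7) = (9991921/490000)/(16161/700) = 9991921/11312700 in ≈ 0.883 in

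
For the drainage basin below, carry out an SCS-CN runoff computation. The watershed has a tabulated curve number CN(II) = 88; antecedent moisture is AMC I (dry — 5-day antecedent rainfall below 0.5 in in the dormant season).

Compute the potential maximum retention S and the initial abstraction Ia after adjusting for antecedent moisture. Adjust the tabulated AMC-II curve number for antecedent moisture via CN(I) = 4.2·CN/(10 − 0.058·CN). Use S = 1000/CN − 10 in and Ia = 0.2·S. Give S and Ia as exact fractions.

Adjust CN=88 to AMC I: 4.2·88/(10 − 0.058·88) → (1848/5) ÷ (612/125) = 3850/51 ≈ 75.490
Max retention: S = 1000/(3850/51) − 10 = 250/77 in (≈ 3.247 in)
Ia = 0.2S: 0.2·3.247 = 0.649 in (exactly 50/77)

S = 250/77 in ≈ 3.247 in; Ia = 50/77 in ≈ 0.649 in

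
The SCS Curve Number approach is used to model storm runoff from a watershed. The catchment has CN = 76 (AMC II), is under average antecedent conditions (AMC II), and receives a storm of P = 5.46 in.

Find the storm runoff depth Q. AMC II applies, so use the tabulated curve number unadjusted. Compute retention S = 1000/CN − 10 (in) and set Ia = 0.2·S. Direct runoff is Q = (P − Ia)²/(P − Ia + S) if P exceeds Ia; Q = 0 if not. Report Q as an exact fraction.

AMC II — tabulated CN = 76 applies directly.
S = 1000/76 − 10 = 60/19 in ≈ 3.158 in
Ia = 0.2·(60/19) = 12/19 in ≈ 0.632 in
P − Ia = 5.460 − 0.632 = 4587/950 ≈ 4.828 in (> 0, runoff occurs)
Q = (4587/950)²/((4587/950) + 60/19) = (21040569/902500)/(7587/950) = 2337841/800850 in ≈ 2.919 in

Q = 2337841/800850 in ≈ 2.919 in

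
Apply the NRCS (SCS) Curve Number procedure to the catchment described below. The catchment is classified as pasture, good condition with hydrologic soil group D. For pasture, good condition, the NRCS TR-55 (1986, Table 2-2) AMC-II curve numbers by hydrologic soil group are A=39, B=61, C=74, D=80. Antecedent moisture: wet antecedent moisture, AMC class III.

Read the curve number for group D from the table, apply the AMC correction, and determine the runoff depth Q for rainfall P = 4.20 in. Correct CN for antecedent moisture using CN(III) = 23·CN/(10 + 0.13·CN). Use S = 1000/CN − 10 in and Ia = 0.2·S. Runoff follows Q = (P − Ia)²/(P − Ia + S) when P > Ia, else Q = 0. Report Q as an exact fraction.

Q = 209764/67045 in ≈ 3.129 in

NRCS table: pasture, good condition, soil group D → CN(II) = 80
Adjust CN=80 to AMC III: 23·80/(10 + 0.13·80) → 1840 ÷ (102/5) = 4600/51 ≈ 90.196
Retention S: 1000/CN − 10 with CN=90.196 → S = 25/23 ≈ 1.087 in
Ia = 0.2S: 0.2·1.087 = 0.217 in (exactly 5/23)
Excess rainfall: 4.200 − 0.217 = 3.983 in; P > Ia so Q > 0
Q = (458/115)²/((458/115) + 25/23) = (209764/13225)/(583/115) = 209764/67045 in ≈ 3.129 in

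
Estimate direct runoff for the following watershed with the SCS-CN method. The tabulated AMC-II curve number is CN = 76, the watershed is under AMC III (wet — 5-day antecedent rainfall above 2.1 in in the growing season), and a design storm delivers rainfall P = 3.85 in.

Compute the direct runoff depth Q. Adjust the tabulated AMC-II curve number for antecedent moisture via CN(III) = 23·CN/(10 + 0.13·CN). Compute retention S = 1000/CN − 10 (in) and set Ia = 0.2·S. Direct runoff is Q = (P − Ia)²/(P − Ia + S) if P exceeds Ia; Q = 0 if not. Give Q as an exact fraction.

Adjust CN=76 to AMC III: 23·76/(10 + 0.13·76) → 1748 ÷ (497/25) = 43700/497 ≈ 87.928
Max retention: S = 1000/(43700/497) − 10 = 600/437 in (≈ 1.373 in)
Ia = 0.2·(600/437) = 120/437 in ≈ 0.275 in
Since P=3.850 > Ia=0.275: effective rainfall P−Ia = 31249/8740 in
Runoff Q = (P−Ia)²/(P−Ia+S) = (3.575)²/(3.575+1.373) = 976500001/377996260 ≈ 2.583 in

Q = 976500001/377996260 in ≈ 2.583 in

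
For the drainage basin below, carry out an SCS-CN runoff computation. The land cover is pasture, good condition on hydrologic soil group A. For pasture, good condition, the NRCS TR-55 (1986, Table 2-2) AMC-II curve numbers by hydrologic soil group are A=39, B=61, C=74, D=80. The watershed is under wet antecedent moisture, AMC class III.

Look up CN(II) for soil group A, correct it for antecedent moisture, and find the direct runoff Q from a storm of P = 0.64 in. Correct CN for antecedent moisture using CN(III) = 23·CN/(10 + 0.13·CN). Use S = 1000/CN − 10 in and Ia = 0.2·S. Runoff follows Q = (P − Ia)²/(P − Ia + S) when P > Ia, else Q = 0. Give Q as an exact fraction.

Q = 0 in ≈ 0.000 in

NRCS table: pasture, good condition, soil group A → CN(II) = 39
CN(III) from CN(II)=39: (23·39)/(10 + 0.13·39) = 89700/1507 ≈ 59.522
Max retention: S = 1000/(89700/1507) − 10 = 6100/897 in (≈ 6.800 in)
Initial abstraction Ia = S/5 = (6100/897)/5 = 1220/897 ≈ 1.360 in
P = 0.640 ≤ Ia = 1.360 in: entire storm abstracted, Q = 0.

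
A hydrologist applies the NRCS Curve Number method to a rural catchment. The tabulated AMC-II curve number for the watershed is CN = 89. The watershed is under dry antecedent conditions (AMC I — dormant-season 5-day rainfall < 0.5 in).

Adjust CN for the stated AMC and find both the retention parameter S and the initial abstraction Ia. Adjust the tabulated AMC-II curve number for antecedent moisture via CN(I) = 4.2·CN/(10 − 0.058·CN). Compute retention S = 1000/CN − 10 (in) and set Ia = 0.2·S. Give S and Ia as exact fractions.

S = 5500/1869 in ≈ 2.943 in; Ia = 1100/1869 in ≈ 0.589 in

CN(I) from CN(II)=89: (4.2·89)/(10 − 0.058·89) = 186900/2419 ≈ 77.263
S = 1000/(186900/2419) − 10 = 5500/1869 in ≈ 2.943 in
Initial abstraction Ia = S/5 = (5500/1869)/5 = 1100/1869 ≈ 0.589 in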